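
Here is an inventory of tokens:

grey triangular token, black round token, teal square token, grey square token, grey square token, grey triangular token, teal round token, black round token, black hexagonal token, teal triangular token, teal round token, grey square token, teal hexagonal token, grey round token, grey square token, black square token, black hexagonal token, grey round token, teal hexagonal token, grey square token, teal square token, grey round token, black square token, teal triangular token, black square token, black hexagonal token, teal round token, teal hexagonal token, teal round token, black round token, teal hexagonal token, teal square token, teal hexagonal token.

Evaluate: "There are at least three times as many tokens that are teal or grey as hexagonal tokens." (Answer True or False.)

tokens that are teal or grey: 24.
hexagonal tokens: 8.
The claim requires 24 ≥ 3 × 8 = 24, which holds.

True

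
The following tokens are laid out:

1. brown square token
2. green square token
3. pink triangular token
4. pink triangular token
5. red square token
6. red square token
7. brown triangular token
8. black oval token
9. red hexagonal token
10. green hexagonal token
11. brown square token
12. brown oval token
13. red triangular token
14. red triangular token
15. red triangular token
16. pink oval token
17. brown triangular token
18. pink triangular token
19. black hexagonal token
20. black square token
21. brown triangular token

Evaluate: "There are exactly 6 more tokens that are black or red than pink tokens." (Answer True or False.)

False

|tokens that are black or red| = 9.
|pink tokens| = 4.
The claim requires 9 − 4 (= 5) to equal 6, which does not hold.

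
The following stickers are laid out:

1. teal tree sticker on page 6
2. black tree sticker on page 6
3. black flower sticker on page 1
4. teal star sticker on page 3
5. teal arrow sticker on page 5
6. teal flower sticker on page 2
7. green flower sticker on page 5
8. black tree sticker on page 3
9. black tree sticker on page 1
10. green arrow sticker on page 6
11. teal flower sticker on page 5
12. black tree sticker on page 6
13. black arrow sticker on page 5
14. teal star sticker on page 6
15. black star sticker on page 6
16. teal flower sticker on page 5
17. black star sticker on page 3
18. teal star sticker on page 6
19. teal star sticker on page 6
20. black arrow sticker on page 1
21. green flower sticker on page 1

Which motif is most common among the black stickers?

tree

Counts by motif (restricted to black stickers): tree 4, star 2, arrow 2, flower 1.
The maximum is 4, held uniquely by tree.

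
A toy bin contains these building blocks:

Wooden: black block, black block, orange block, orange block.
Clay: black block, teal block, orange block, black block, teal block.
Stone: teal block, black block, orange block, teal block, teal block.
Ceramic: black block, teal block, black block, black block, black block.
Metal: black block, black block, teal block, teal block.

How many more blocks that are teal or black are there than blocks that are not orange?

blocks that are teal or black: 19.
blocks that are not orange: 19.
19 − 19 = 0.

0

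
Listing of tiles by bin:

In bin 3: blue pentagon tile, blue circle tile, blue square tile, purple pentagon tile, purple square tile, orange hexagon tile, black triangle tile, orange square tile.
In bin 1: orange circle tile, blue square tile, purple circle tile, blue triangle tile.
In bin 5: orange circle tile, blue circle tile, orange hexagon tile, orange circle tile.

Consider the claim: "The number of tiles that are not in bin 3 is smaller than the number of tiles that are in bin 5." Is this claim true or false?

False

tiles that are not in bin 3: 8.
tiles in bin 5: 4.
The claim requires 8 < 4, which does not hold.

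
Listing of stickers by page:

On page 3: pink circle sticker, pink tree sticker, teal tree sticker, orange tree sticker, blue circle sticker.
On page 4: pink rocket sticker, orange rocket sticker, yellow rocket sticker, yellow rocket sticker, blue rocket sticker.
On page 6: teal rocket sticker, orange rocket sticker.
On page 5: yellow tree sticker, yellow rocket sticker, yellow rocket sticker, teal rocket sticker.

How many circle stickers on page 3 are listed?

2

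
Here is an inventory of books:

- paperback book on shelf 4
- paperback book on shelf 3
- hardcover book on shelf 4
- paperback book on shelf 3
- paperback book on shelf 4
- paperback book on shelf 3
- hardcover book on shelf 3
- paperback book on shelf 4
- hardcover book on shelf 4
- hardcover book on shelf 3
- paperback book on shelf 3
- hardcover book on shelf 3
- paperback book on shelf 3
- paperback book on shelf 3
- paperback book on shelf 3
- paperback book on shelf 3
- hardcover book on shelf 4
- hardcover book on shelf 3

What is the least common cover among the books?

hardcover

Counts by cover: paperback 11, hardcover 7.
The minimum is 7, held uniquely by hardcover.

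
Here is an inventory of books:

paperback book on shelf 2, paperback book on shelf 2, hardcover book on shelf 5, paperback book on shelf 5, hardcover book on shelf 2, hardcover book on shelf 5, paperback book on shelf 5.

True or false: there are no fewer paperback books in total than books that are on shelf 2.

|paperback books| = 4.
|books on shelf 2| = 3.
The claim requires 4 ≥ 3, which holds.

True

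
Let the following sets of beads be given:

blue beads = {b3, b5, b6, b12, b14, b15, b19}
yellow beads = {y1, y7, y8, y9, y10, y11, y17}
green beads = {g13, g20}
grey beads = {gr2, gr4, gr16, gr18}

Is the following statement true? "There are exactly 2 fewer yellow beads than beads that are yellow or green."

yellow beads: 7.
beads that are yellow or green: 9.
The claim requires 9 − 7 (= 2) to equal 2, which holds.

True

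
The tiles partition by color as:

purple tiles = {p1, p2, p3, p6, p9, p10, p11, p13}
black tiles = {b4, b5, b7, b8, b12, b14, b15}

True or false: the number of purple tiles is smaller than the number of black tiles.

False

|purple tiles| = 8.
|black tiles| = 7.
The claim requires 8 < 7, which does not hold.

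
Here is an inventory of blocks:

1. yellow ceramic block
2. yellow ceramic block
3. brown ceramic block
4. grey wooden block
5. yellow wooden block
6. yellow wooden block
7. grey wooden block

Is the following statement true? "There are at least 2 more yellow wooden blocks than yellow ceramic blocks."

False

yellow wooden blocks: 2.
yellow ceramic blocks: 2.
The claim requires 2 − 2 = 0 ≥ 2, which does not hold.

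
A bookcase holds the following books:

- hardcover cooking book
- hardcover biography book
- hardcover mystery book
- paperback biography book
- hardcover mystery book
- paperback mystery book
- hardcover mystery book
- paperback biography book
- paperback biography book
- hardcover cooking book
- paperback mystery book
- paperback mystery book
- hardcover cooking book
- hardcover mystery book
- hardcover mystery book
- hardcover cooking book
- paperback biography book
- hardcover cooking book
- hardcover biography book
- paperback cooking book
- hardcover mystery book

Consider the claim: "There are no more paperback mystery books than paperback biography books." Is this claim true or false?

True

|paperback mystery books| = 3.
|paperback biography books| = 4.
The claim requires 3 ≤ 4, which holds.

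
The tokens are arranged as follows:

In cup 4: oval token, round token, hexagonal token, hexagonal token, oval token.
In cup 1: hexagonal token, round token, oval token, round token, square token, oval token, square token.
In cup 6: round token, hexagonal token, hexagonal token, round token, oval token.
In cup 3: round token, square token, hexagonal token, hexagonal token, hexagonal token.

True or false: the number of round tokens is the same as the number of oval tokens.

|round tokens| = 6.
|oval tokens| = 5.
The claim requires 6 = 5, which does not hold.

False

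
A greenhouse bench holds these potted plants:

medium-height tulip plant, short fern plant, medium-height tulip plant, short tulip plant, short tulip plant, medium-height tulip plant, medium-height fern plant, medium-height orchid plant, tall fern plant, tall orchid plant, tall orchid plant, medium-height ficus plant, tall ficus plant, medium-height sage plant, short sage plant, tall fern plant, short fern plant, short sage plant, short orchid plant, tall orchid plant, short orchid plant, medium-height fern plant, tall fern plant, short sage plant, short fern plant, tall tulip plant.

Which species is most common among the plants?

fern

Counts by species: fern 8, tulip 6, orchid 6, sage 4, ficus 2.
The maximum is 8, held uniquely by fern.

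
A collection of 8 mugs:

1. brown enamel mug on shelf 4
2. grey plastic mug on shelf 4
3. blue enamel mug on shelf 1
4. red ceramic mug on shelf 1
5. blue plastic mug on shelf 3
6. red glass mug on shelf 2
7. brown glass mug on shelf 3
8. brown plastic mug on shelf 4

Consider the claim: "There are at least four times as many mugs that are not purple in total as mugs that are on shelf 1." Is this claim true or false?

mugs that are not purple: 8.
mugs on shelf 1: 2.
The claim requires 8 ≥ 4 × 2 = 8, which holds.

True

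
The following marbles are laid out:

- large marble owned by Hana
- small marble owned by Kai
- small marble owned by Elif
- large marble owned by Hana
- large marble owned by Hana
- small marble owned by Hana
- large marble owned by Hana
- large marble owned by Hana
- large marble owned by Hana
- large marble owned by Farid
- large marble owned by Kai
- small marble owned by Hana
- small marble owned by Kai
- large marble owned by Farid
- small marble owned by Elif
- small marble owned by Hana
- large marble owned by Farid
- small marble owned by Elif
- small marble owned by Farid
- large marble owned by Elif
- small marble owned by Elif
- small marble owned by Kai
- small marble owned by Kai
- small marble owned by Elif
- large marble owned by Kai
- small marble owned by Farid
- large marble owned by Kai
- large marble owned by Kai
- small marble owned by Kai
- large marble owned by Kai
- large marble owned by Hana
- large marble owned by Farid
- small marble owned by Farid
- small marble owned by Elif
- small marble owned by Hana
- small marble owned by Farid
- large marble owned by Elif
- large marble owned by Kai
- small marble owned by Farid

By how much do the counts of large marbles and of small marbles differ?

large marbles: 19. small marbles: 20.
|19 − 20| = 20 − 19 = 1.

1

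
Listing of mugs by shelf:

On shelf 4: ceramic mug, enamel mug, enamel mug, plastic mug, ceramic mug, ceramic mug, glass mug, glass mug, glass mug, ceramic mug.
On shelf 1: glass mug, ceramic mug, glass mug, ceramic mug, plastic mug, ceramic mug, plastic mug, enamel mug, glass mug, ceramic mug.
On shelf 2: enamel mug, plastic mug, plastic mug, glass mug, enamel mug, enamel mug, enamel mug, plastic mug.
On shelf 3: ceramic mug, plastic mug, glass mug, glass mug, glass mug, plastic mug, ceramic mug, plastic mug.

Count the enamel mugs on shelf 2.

4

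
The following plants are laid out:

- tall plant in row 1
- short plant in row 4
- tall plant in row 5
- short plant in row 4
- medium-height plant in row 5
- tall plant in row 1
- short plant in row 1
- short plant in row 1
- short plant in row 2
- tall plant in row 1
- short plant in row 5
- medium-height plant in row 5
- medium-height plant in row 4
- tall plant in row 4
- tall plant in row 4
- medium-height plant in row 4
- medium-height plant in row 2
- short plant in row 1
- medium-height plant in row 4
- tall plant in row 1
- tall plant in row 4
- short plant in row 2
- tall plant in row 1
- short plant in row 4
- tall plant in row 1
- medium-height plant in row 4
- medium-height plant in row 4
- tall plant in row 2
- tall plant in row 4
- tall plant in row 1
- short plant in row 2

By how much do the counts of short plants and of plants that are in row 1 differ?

short plants: 10. plants in row 1: 10.
|10 − 10| = 10 − 10 = 0.

0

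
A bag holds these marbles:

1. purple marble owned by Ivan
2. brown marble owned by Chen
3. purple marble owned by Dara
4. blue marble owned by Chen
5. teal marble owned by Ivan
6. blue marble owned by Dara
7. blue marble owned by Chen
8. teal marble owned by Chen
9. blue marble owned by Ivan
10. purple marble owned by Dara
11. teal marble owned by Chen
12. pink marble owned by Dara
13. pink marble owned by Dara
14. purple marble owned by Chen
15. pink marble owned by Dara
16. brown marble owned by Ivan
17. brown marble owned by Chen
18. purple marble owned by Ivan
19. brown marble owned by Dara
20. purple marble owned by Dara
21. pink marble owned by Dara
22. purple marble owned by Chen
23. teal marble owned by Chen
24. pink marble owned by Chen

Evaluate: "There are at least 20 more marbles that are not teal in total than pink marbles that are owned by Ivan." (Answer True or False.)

There are 20 marbles that are not teal.
Count of pink marbles owned by Ivan: 0.
The claim requires 20 − 0 = 20 ≥ 20, which holds.

True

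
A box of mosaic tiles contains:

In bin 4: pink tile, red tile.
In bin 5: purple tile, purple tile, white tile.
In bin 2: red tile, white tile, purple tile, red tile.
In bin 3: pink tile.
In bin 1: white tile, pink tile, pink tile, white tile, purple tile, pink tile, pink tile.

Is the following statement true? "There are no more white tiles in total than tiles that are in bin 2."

True

There are 4 white tiles.
There are 4 tiles in bin 2.
The claim requires 4 ≤ 4, which holds.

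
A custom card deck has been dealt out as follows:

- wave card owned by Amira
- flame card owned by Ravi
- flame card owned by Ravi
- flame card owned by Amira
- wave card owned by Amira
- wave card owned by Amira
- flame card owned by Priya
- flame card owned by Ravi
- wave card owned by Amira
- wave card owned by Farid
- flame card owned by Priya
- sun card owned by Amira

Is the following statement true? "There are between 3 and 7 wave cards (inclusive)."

True

wave cards: 5.
The claim requires 3 ≤ 5 ≤ 7, which holds.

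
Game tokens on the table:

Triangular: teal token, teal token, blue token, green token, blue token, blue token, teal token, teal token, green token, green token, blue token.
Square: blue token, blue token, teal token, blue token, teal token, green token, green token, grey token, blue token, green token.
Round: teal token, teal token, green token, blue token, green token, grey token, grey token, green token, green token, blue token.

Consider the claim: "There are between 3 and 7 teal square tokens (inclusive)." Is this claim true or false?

False

|teal square tokens| = 2.
The claim requires 3 ≤ 2 ≤ 7, which does not hold.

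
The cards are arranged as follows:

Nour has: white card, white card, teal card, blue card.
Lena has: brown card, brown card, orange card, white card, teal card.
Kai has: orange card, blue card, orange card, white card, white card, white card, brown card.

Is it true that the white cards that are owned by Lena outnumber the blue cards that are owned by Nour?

white cards owned by Lena: 1.
blue cards owned by Nour: 1.
The claim requires 1 > 1, which does not hold.

False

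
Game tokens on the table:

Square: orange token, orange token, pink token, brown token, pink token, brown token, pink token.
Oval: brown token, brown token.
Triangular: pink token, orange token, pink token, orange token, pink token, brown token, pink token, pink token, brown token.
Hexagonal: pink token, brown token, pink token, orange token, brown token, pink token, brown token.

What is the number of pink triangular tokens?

5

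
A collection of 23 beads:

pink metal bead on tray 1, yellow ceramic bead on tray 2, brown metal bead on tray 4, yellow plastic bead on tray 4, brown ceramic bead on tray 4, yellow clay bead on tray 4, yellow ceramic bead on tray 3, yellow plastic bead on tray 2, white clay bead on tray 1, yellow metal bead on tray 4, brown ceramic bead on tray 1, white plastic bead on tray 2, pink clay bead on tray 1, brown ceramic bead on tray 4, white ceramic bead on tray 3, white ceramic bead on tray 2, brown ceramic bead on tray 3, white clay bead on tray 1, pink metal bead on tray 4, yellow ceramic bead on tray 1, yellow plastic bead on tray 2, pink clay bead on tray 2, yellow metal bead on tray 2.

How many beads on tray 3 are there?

3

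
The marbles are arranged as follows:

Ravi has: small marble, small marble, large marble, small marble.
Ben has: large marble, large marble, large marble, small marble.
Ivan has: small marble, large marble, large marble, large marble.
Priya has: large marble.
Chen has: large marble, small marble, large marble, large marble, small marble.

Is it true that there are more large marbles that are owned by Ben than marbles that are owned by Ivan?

large marbles owned by Ben: 3.
marbles owned by Ivan: 4.
The claim requires 3 > 4, which does not hold.

False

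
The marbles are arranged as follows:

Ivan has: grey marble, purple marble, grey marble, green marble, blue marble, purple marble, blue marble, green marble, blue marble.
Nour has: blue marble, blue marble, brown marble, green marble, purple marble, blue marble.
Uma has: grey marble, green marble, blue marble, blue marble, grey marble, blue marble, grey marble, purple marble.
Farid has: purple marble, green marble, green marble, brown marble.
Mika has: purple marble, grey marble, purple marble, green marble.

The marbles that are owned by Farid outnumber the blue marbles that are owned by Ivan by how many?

marbles owned by Farid: 4.
blue marbles owned by Ivan: 3.
4 − 3 = 1.

1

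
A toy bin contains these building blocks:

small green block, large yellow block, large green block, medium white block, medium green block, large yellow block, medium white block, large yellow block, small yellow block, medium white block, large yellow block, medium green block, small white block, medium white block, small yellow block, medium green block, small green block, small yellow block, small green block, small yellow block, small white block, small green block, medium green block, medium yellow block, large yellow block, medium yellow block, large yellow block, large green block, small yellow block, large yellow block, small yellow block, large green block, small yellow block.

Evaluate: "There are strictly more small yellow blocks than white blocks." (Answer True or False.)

There are 7 small yellow blocks.
There are 6 white blocks.
The claim requires 7 > 6, which holds.

True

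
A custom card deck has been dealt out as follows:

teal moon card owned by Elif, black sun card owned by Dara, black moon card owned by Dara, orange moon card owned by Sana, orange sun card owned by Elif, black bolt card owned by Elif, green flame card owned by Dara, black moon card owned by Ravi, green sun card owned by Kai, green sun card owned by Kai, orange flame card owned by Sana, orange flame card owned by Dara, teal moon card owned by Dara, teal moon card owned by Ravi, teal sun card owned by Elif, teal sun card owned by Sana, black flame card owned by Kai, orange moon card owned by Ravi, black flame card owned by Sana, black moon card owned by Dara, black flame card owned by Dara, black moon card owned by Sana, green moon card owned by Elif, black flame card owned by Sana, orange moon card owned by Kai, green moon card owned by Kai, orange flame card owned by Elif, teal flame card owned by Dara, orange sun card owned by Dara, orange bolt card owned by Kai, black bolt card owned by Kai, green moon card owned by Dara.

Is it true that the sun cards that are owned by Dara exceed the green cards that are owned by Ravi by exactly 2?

True

sun cards owned by Dara: 2.
green cards owned by Ravi: 0.
The claim requires 2 − 0 (= 2) to equal 2, which holds.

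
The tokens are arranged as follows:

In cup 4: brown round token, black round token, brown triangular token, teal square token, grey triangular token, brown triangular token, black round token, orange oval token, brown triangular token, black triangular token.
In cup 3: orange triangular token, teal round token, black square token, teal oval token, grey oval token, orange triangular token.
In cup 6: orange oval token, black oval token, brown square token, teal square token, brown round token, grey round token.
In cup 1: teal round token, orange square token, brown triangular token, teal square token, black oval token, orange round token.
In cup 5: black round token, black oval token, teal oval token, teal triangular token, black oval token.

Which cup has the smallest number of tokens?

cup 5

Counts by cup: cup 4→10, cup 6→6, cup 1→6, cup 3→6, cup 5→5.
The minimum is 5, held uniquely by cup 5.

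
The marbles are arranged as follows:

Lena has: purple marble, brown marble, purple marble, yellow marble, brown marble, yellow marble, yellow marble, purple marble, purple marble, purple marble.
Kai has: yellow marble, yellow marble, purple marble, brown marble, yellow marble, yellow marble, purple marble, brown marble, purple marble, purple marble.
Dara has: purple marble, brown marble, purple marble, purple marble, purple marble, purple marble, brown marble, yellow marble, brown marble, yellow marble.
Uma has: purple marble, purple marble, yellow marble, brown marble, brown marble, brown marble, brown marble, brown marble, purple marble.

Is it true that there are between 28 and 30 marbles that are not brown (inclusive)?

|marbles that are not brown| = 27.
The claim requires 28 ≤ 27 ≤ 30, which does not hold.

False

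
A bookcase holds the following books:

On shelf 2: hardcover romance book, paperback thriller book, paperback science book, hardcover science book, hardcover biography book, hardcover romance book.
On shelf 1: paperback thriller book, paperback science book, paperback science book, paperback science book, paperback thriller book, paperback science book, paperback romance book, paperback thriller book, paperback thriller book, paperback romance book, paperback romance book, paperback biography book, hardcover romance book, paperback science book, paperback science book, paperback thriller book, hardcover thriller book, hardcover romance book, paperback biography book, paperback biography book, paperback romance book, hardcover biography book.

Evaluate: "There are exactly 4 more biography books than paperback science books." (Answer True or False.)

False

There are 5 biography books.
There are 7 paperback science books.
The claim requires 5 − 7 (= -2) to equal 4, which does not hold.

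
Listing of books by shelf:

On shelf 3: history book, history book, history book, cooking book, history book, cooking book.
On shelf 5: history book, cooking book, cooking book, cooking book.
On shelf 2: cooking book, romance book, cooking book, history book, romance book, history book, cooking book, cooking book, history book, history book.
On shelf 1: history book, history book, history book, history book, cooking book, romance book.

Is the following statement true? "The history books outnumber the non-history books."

False

history books: 13.
non-history books: 13.
The claim requires 13 > 13, which does not hold.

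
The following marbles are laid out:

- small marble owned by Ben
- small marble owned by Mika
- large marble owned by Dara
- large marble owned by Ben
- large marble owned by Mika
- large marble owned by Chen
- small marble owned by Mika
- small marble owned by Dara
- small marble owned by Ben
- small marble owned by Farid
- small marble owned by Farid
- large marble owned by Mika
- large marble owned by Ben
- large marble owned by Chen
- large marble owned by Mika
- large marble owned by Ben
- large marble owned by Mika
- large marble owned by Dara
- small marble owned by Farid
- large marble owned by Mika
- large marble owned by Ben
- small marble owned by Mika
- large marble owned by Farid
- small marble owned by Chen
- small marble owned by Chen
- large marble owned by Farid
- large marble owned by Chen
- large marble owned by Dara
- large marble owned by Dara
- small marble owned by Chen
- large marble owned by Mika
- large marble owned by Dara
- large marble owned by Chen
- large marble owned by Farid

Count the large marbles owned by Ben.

4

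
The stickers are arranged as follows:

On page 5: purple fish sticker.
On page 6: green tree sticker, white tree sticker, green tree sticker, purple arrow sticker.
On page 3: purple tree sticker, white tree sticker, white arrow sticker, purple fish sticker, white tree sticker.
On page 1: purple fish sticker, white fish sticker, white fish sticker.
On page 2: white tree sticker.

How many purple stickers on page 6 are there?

1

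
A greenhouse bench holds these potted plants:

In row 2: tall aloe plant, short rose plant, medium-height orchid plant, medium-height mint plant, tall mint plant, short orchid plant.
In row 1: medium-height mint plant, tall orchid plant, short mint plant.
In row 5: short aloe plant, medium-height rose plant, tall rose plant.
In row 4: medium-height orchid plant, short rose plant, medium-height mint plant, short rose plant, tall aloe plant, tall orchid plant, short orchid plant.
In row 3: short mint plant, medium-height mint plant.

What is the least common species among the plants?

Counts by species: mint 7, orchid 6, rose 5, aloe 3.
The minimum is 3, held uniquely by aloe.

aloe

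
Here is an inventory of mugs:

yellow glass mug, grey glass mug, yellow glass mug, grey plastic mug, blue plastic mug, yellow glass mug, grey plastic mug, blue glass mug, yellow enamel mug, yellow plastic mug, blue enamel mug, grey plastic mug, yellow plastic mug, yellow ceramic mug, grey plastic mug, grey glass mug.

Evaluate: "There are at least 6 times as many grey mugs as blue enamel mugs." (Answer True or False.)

True

grey mugs: 6.
blue enamel mugs: 1.
The claim requires 6 ≥ 6 × 1 = 6, which holds.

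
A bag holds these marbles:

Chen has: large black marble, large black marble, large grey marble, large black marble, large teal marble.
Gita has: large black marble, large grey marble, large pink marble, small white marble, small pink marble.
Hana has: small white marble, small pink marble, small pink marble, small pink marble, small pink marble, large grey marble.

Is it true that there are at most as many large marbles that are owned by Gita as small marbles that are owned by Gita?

large marbles owned by Gita: 3.
small marbles owned by Gita: 2.
The claim requires 3 ≤ 2, which does not hold.

False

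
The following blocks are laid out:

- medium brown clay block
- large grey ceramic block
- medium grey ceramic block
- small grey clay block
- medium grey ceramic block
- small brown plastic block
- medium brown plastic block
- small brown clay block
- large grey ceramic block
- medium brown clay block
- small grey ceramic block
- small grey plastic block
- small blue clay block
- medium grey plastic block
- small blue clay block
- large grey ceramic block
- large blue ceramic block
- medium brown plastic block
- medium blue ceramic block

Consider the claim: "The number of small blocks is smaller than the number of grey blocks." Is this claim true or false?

True

There are 7 small blocks.
There are 9 grey blocks.
The claim requires 7 < 9, which holds.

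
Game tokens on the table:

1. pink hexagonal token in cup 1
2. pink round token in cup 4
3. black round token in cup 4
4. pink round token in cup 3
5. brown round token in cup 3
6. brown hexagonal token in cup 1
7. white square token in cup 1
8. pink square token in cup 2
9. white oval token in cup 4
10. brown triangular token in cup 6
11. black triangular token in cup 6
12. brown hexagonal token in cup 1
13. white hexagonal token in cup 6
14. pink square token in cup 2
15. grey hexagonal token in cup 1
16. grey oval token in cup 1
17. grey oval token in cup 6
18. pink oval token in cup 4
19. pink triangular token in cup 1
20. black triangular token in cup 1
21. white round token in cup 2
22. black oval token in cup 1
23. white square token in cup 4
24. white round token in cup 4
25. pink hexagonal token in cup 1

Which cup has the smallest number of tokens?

Counts by cup: cup 1→10, cup 4→6, cup 6→4, cup 2→3, cup 3→2.
The minimum is 2, held uniquely by cup 3.

cup 3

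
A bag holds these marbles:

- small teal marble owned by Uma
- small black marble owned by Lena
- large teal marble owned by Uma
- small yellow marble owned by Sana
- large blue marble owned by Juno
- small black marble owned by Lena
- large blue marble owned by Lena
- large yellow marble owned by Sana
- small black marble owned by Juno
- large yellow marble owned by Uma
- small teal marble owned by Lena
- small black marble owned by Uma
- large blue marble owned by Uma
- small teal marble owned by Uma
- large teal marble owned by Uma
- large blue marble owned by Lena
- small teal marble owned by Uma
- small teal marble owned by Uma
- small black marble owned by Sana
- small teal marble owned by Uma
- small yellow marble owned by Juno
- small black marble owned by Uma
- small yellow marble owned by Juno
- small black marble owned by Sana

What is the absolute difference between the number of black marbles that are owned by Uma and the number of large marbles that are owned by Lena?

black marbles owned by Uma: 2. large marbles owned by Lena: 2.
|2 − 2| = 2 − 2 = 0.

0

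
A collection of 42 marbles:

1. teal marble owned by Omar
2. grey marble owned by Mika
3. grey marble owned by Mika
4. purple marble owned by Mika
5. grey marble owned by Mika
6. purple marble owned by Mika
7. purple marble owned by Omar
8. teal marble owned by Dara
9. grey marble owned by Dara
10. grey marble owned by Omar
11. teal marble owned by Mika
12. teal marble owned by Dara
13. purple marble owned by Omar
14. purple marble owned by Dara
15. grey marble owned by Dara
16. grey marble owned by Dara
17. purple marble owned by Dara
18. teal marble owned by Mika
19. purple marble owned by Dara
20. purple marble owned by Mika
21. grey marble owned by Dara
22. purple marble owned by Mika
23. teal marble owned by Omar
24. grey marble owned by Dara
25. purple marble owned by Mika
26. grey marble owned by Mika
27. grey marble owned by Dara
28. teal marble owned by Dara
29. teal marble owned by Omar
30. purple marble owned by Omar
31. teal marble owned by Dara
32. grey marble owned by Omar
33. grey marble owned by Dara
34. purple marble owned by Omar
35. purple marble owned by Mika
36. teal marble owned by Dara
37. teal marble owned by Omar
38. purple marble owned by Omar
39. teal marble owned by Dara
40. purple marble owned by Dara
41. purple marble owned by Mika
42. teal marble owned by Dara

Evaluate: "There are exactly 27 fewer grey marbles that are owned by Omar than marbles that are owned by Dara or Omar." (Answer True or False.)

True

grey marbles owned by Omar: 2.
marbles owned by Dara or Omar: 29.
The claim requires 29 − 2 (= 27) to equal 27, which holds.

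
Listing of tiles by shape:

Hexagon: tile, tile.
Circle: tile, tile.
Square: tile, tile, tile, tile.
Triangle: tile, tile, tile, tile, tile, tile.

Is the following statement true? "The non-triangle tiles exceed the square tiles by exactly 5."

|non-triangle tiles| = 8.
|square tiles| = 4.
The claim requires 8 − 4 (= 4) to equal 5, which does not hold.

False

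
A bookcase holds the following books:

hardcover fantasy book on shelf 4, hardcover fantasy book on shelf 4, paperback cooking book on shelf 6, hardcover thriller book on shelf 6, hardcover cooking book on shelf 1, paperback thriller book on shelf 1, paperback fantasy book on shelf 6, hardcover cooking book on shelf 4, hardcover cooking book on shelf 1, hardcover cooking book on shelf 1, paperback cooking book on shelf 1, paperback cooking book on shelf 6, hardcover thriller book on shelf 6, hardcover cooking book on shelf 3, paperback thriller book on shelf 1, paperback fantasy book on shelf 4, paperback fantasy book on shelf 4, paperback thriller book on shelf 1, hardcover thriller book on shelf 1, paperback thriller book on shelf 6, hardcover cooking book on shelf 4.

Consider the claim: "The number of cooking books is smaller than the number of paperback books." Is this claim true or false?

|cooking books| = 9.
|paperback books| = 10.
The claim requires 9 < 10, which holds.

True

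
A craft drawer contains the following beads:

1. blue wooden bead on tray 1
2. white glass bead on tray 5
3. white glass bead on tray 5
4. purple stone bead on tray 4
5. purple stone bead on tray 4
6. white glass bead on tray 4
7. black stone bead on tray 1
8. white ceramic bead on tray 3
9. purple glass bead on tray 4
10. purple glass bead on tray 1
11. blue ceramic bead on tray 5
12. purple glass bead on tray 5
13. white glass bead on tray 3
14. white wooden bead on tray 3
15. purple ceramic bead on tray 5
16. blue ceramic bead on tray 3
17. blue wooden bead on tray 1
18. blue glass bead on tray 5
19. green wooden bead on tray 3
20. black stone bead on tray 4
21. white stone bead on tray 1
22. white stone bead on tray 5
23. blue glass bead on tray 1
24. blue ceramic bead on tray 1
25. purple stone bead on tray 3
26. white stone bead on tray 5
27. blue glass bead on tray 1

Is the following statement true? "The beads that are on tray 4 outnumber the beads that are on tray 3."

|beads on tray 4| = 5.
|beads on tray 3| = 6.
The claim requires 5 > 6, which does not hold.

False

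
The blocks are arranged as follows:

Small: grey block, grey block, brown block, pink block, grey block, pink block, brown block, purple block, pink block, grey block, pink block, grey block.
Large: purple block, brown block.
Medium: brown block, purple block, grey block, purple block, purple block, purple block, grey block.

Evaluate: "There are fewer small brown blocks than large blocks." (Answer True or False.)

small brown blocks: 2.
large blocks: 2.
The claim requires 2 < 2, which does not hold.

False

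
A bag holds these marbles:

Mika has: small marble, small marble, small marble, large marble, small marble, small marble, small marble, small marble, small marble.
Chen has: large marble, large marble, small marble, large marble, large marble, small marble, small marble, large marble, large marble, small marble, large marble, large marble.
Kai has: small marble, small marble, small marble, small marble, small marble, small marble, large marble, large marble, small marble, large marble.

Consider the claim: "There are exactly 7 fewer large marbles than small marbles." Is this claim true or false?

large marbles: 12.
small marbles: 19.
The claim requires 19 − 12 (= 7) to equal 7, which holds.

True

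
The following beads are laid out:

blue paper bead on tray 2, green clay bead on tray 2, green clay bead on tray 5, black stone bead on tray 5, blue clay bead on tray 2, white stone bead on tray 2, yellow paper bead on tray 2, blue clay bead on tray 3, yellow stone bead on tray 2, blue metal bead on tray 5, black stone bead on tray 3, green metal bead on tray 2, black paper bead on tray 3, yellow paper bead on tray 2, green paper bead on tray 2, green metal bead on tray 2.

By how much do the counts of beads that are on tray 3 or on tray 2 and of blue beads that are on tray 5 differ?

12

beads on tray 3 or on tray 2: 13. blue beads on tray 5: 1.
|13 − 1| = 13 − 1 = 12.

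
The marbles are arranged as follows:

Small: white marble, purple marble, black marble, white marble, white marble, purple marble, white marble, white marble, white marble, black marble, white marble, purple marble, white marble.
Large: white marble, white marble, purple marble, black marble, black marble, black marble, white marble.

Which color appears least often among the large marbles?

purple

Counts by color (restricted to large marbles): white 3, black 3, purple 1.
The minimum is 1, held uniquely by purple.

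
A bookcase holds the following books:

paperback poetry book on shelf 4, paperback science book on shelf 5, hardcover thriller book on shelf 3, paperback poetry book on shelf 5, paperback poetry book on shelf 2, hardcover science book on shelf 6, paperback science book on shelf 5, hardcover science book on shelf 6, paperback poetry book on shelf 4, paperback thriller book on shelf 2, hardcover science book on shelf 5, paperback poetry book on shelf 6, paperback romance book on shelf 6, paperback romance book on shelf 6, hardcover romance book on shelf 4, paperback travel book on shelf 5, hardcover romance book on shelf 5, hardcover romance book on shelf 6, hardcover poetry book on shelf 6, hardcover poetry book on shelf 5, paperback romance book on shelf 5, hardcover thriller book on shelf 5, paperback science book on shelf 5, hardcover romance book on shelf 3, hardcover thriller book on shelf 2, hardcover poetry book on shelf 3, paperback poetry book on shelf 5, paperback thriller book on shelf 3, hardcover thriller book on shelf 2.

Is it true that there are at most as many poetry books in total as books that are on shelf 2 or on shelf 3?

False

poetry books: 9.
books on shelf 2 or on shelf 3: 8.
The claim requires 9 ≤ 8, which does not hold.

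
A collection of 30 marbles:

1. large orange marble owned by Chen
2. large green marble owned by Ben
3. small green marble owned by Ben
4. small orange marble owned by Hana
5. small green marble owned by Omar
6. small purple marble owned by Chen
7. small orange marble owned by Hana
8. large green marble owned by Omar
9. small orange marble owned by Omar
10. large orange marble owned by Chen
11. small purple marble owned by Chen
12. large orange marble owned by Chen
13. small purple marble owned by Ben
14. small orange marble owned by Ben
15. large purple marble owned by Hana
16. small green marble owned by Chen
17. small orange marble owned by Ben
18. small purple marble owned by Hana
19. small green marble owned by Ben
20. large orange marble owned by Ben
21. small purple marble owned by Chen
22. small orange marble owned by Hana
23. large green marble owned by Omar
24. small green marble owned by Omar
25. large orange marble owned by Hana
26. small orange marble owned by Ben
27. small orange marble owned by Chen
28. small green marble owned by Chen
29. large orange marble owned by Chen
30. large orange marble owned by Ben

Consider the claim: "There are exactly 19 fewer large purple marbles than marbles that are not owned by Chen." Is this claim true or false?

There is 1 large purple marble.
Count of marbles that are not owned by Chen: 20.
The claim requires 20 − 1 (= 19) to equal 19, which holds.

True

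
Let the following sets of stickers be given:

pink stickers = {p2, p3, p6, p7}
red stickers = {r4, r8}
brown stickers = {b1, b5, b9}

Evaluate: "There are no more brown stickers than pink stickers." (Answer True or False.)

brown stickers: 3.
pink stickers: 4.
The claim requires 3 ≤ 4, which holds.

True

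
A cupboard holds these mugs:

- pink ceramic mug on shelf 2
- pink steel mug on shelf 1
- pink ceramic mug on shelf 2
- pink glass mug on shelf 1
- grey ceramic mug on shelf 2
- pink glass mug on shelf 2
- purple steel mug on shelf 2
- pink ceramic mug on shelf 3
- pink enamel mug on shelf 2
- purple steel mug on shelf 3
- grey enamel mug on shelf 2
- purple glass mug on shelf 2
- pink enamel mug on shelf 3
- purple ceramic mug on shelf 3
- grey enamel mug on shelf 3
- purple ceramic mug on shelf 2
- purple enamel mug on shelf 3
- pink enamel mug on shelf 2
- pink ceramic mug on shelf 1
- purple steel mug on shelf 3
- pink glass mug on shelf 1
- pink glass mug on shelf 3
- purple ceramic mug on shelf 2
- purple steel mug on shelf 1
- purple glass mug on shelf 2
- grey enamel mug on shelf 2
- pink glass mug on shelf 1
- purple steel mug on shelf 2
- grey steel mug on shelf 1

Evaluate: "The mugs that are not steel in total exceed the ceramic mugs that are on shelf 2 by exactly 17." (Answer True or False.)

True

There are 22 mugs that are not steel.
There are 5 ceramic mugs on shelf 2.
The claim requires 22 − 5 (= 17) to equal 17, which holds.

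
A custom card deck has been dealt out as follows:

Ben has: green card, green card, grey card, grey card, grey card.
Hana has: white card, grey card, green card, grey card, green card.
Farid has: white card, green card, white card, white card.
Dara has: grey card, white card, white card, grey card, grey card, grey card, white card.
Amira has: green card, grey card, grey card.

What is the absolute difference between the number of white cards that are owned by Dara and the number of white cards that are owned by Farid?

white cards owned by Dara: 3. white cards owned by Farid: 3.
|3 − 3| = 3 − 3 = 0.

0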